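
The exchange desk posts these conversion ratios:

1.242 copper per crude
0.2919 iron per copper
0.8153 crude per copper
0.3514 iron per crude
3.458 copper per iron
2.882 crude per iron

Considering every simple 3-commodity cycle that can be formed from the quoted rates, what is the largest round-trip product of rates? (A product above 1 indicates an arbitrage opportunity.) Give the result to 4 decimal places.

crude→copper→iron→crude: 1.242 × 0.2919 × 2.882 = 1.04484
crude→iron→copper→crude: 0.3514 × 3.458 × 0.8153 = 0.99070
Maximum is crude→copper→iron→crude at 1.0448; arbitrage exists.

1.0448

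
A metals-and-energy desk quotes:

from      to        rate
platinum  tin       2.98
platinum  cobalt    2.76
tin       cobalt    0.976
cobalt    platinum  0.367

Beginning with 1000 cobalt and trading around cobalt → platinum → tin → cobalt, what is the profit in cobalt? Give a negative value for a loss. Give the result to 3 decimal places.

1000 cobalt × 0.367 = 367 platinum
367 platinum × 2.98 = 1093.66 tin
1093.66 tin × 0.976 = 1067.41216 cobalt
Net change: 1067.41216 − 1000 = 67.41216 cobalt

67.412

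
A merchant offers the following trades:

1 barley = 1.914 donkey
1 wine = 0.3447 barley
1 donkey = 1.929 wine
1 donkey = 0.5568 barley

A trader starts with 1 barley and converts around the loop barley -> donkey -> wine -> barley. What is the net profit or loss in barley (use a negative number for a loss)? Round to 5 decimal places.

1 barley × 1.914 = 1.914 donkey
1.914 donkey × 1.929 = 3.692106 wine
3.692106 wine × 0.3447 = 1.2726689382 barley
Net change: 1.2726689382 − 1 = 0.2726689382 barley

0.27267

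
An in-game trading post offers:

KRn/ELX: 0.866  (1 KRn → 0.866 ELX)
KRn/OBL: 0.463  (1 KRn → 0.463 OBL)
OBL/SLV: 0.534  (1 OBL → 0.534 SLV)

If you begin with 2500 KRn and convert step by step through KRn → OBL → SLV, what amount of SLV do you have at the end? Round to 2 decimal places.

618.11

2500 KRn × 0.463 = 1157.5 OBL
1157.5 OBL × 0.534 = 618.105 SLV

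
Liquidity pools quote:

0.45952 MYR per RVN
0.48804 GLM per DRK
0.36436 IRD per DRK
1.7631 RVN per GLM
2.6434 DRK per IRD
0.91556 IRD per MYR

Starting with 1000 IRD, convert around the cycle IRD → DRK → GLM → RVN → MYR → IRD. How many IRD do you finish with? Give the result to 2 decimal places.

956.94

1000 IRD × 2.6434 = 2643.4 DRK
2643.4 DRK × 0.48804 = 1290.084936 GLM
1290.084936 GLM × 1.7631 = 2274.5487506616 RVN
2274.5487506616 RVN × 0.45952 = 1045.200641904018432 MYR
1045.200641904018432 MYR × 0.91556 = 956.94389970164311560192 IRD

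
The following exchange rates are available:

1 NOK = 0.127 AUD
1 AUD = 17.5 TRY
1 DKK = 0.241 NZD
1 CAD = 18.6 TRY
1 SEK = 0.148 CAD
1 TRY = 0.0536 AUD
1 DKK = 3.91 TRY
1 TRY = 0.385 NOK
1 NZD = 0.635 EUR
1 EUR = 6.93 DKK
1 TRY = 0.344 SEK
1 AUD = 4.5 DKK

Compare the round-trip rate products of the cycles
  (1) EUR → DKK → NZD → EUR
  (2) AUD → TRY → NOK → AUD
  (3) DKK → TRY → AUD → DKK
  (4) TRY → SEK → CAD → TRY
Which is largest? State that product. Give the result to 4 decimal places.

(1) 6.93 × 0.241 × 0.635 = 1.06053
(2) 17.5 × 0.385 × 0.127 = 0.85566
(3) 3.91 × 0.0536 × 4.5 = 0.94309
(4) 0.344 × 0.148 × 18.6 = 0.94696
Highest is cycle (1) at 1.0605 (>1, arbitrage).

1.0605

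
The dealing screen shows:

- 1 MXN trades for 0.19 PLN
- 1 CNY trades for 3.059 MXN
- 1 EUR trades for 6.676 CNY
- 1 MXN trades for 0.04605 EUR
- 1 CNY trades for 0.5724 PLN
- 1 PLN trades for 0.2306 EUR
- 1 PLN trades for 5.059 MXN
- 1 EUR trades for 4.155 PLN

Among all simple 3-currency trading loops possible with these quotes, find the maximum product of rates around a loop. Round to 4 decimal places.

0.9680

EUR→PLN→MXN→EUR: 4.155 × 5.059 × 0.04605 = 0.96798
EUR→CNY→MXN→EUR: 6.676 × 3.059 × 0.04605 = 0.94043
EUR→CNY→PLN→EUR: 6.676 × 0.5724 × 0.2306 = 0.88120
Maximum is EUR→PLN→MXN→EUR at 0.9680; no arbitrage — every cycle loses value.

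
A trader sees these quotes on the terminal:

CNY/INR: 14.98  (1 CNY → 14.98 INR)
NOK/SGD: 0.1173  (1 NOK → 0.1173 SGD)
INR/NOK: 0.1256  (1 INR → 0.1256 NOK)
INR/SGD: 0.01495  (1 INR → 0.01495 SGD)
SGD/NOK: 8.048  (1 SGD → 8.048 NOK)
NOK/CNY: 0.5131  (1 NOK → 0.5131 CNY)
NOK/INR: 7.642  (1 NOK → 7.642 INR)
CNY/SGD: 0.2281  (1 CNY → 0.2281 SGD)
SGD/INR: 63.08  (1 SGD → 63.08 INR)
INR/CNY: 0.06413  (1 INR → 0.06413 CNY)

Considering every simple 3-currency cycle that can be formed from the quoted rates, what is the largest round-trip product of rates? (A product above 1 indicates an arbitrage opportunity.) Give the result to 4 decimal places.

0.9654

NOK→CNY→INR→NOK: 0.5131 × 14.98 × 0.1256 = 0.96539
NOK→CNY→SGD→NOK: 0.5131 × 0.2281 × 8.048 = 0.94192
NOK→SGD→INR→NOK: 0.1173 × 63.08 × 0.1256 = 0.92935
SGD→INR→CNY→SGD: 63.08 × 0.06413 × 0.2281 = 0.92274
NOK→INR→SGD→NOK: 7.642 × 0.01495 × 8.048 = 0.91947
Maximum is NOK→CNY→INR→NOK at 0.9654; no arbitrage — every cycle loses value.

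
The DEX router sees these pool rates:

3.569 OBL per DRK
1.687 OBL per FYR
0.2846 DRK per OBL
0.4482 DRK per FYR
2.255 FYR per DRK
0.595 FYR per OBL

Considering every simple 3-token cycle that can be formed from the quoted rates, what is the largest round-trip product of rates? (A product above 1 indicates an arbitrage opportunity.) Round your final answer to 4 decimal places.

DRK→FYR→OBL→DRK: 2.255 × 1.687 × 0.2846 = 1.08267
DRK→OBL→FYR→DRK: 3.569 × 0.595 × 0.4482 = 0.95178
Maximum is DRK→FYR→OBL→DRK at 1.0827; arbitrage exists.

1.0827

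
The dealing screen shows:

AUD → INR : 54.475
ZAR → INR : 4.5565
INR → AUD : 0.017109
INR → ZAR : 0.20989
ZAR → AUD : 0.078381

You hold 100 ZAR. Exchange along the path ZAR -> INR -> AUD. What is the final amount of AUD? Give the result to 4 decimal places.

100 ZAR × 4.5565 = 455.65 INR
455.65 INR × 0.017109 = 7.79571585 AUD

7.7957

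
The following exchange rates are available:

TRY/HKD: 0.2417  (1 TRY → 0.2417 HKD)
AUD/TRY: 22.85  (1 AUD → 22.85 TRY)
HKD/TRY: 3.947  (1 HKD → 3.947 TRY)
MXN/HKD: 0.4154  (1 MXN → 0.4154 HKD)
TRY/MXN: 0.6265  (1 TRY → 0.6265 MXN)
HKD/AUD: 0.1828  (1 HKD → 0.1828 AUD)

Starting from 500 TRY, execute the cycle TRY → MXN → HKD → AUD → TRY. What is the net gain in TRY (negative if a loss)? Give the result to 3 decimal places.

43.526

500 TRY × 0.6265 = 313.25 MXN
313.25 MXN × 0.4154 = 130.12405 HKD
130.12405 HKD × 0.1828 = 23.78667634 AUD
23.78667634 AUD × 22.85 = 543.525554369 TRY
Net change: 543.525554369 − 500 = 43.525554369 TRY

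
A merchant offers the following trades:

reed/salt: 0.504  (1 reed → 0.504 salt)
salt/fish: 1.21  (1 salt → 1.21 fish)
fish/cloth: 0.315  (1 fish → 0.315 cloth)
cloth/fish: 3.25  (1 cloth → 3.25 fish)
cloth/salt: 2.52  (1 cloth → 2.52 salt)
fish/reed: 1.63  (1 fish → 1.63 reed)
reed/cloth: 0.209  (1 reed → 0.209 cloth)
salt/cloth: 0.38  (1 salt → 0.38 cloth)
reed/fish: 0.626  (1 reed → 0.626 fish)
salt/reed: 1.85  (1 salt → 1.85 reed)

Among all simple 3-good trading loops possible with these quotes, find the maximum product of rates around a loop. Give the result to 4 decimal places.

cloth→fish→reed→cloth: 3.25 × 1.63 × 0.209 = 1.10718
fish→reed→salt→fish: 1.63 × 0.504 × 1.21 = 0.99404
cloth→salt→reed→cloth: 2.52 × 1.85 × 0.209 = 0.97436
cloth→salt→fish→cloth: 2.52 × 1.21 × 0.315 = 0.96050
Maximum is cloth→fish→reed→cloth at 1.1072; arbitrage exists.

1.1072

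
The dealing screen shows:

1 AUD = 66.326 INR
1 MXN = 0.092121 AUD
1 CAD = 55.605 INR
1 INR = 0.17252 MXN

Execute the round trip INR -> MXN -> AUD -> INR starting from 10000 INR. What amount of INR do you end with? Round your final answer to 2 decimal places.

10000 INR × 0.17252 = 1725.2 MXN
1725.2 MXN × 0.092121 = 158.9271492 AUD
158.9271492 AUD × 66.326 = 10541.0020978392 INR

10541.00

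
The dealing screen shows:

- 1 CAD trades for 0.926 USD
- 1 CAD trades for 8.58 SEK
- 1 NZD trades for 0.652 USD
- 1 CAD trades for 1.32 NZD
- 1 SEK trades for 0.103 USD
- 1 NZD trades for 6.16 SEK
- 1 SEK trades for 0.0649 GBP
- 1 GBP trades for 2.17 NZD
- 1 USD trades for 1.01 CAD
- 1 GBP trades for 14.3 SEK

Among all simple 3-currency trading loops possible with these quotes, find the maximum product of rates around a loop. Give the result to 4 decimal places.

CAD→SEK→USD→CAD: 8.58 × 0.103 × 1.01 = 0.89258
CAD→NZD→USD→CAD: 1.32 × 0.652 × 1.01 = 0.86925
SEK→GBP→NZD→SEK: 0.0649 × 2.17 × 6.16 = 0.86753
Maximum is CAD→SEK→USD→CAD at 0.8926; no arbitrage — every cycle loses value.

0.8926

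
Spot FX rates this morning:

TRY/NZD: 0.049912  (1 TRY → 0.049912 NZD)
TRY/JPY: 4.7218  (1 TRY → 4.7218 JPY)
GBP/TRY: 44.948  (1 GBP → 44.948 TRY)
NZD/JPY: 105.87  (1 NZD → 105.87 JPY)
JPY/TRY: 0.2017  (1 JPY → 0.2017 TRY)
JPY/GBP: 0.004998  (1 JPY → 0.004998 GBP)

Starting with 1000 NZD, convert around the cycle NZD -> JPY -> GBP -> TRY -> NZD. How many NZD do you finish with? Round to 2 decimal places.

1187.09

1000 NZD × 105.87 = 105870 JPY
105870 JPY × 0.004998 = 529.13826 GBP
529.13826 GBP × 44.948 = 23783.70651048 TRY
23783.70651048 TRY × 0.049912 = 1187.09235935107776 NZD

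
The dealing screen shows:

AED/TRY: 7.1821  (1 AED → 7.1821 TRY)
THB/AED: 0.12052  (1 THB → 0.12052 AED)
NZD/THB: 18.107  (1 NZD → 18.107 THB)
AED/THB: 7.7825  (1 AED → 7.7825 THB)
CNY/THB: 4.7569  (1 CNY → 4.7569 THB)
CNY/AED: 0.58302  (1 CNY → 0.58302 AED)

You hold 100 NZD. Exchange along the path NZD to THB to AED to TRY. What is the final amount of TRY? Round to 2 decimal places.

100 NZD × 18.107 = 1810.7 THB
1810.7 THB × 0.12052 = 218.225564 AED
218.225564 AED × 7.1821 = 1567.3178232044 TRY

1567.32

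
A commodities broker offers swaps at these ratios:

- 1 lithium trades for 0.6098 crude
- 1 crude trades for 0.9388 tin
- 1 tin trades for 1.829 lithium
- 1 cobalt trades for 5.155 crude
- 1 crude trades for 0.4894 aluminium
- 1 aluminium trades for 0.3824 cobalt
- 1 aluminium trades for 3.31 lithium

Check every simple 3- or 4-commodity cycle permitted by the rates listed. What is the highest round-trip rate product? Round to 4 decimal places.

1.0471

crude→tin→lithium→crude: 0.9388 × 1.829 × 0.6098 = 1.04707
crude→aluminium→lithium→crude: 0.4894 × 3.31 × 0.6098 = 0.98782
crude→aluminium→cobalt→crude: 0.4894 × 0.3824 × 5.155 = 0.96474
Maximum is crude→tin→lithium→crude at 1.0471; arbitrage exists.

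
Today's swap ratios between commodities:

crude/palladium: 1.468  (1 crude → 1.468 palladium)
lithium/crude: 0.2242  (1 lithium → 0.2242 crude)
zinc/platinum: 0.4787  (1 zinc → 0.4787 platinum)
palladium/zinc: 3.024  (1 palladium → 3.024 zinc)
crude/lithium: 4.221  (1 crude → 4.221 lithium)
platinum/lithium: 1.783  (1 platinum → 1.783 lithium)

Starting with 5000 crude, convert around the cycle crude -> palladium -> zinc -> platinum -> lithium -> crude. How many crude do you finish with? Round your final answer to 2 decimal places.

5000 crude × 1.468 = 7340 palladium
7340 palladium × 3.024 = 22196.16 zinc
22196.16 zinc × 0.4787 = 10625.301792 platinum
10625.301792 platinum × 1.783 = 18944.913095136 lithium
18944.913095136 lithium × 0.2242 = 4247.4495159294912 crude

4247.45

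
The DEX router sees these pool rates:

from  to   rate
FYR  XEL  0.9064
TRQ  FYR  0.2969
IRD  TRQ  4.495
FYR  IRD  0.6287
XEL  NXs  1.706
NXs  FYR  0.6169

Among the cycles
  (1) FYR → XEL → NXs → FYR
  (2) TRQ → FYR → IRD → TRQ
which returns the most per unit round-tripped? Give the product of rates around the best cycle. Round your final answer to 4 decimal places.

0.9539

(1) 0.9064 × 1.706 × 0.6169 = 0.95392
(2) 0.2969 × 0.6287 × 4.495 = 0.83904
Highest is cycle (1) at 0.9539 (≤1, no arbitrage).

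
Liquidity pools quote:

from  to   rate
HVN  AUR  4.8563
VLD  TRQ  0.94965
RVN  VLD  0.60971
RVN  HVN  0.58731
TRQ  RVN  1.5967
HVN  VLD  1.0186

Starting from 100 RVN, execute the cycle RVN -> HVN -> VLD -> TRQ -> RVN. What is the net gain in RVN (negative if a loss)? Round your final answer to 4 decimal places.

-9.2894

100 RVN × 0.58731 = 58.731 HVN
58.731 HVN × 1.0186 = 59.8233966 VLD
59.8233966 VLD × 0.94965 = 56.81128858119 TRQ
56.81128858119 TRQ × 1.5967 = 90.710584477586073 RVN
Net change: 90.710584477586073 − 100 = -9.289415522413927 RVN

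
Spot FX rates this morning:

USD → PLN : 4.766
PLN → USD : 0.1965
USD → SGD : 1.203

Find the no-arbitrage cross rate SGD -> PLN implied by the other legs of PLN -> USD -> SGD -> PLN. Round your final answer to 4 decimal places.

Known legs of the cycle: 0.1965 × 1.203 = 0.2363895
For no arbitrage the full-cycle product must be 1, so the missing rate is 1 / 0.2363895 ≈ 4.230306.

4.2303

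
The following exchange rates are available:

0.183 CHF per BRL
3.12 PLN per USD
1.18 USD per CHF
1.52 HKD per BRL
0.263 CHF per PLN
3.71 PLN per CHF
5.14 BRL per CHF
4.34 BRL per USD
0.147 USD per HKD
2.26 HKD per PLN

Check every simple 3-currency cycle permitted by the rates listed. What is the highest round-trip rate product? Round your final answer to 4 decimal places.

USD→PLN→HKD→USD: 3.12 × 2.26 × 0.147 = 1.03653
USD→BRL→HKD→USD: 4.34 × 1.52 × 0.147 = 0.96973
USD→PLN→CHF→USD: 3.12 × 0.263 × 1.18 = 0.96826
USD→BRL→CHF→USD: 4.34 × 0.183 × 1.18 = 0.93718
Maximum is USD→PLN→HKD→USD at 1.0365; arbitrage exists.

1.0365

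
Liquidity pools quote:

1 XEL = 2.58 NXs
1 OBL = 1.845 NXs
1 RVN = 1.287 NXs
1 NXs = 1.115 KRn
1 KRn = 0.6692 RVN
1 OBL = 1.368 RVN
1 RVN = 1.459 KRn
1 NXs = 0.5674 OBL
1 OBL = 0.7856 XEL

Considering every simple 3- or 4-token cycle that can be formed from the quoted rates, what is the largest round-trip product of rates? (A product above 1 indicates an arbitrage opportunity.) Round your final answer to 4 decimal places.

XEL→NXs→OBL→XEL: 2.58 × 0.5674 × 0.7856 = 1.15003
NXs→OBL→RVN→NXs: 0.5674 × 1.368 × 1.287 = 0.99897
NXs→KRn→RVN→NXs: 1.115 × 0.6692 × 1.287 = 0.96031
Maximum is XEL→NXs→OBL→XEL at 1.1500; arbitrage exists.

1.1500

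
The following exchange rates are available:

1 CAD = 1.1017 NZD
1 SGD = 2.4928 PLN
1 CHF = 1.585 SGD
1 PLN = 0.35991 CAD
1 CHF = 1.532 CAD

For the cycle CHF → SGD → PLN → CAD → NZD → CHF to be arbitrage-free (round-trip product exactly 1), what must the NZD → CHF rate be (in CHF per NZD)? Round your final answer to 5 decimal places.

0.63830

Known legs of the cycle: 1.585 × 2.4928 × 0.35991 × 1.1017 = 1.566657151627536
For no arbitrage the full-cycle product must be 1, so the missing rate is 1 / 1.566657151627536 ≈ 0.6383017.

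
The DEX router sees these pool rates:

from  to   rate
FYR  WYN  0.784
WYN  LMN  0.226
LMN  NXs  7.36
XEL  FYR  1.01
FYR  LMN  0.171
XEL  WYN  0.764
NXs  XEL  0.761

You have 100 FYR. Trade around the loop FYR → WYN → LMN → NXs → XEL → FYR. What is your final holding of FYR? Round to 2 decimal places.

100.23

100 FYR × 0.784 = 78.4 WYN
78.4 WYN × 0.226 = 17.7184 LMN
17.7184 LMN × 7.36 = 130.407424 NXs
130.407424 NXs × 0.761 = 99.240049664 XEL
99.240049664 XEL × 1.01 = 100.23245016064 FYR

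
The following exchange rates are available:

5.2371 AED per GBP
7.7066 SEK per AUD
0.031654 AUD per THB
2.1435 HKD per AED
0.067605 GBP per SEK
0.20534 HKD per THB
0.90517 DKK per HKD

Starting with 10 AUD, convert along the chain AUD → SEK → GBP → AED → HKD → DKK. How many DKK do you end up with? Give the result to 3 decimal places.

10 AUD × 7.7066 = 77.066 SEK
77.066 SEK × 0.067605 = 5.21004693 GBP
5.21004693 GBP × 5.2371 = 27.285536777103 AED
27.285536777103 AED × 2.1435 = 58.4865480817202805 HKD
58.4865480817202805 HKD × 0.90517 = 52.940268727130746300185 DKK

52.940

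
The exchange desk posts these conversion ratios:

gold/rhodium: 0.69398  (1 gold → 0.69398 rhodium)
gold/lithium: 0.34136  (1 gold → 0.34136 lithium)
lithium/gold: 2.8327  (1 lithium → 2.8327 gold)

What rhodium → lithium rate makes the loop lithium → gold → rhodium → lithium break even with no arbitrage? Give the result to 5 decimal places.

0.50869

Known legs of the cycle: 2.8327 × 0.69398 = 1.965837146
For no arbitrage the full-cycle product must be 1, so the missing rate is 1 / 1.965837146 ≈ 0.5086891.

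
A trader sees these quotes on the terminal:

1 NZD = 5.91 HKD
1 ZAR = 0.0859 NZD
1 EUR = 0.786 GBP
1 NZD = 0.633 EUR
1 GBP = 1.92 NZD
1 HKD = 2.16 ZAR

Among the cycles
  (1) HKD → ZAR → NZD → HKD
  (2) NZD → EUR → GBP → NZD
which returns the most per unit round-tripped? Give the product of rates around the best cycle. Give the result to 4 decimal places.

1.0966

(1) 2.16 × 0.0859 × 5.91 = 1.09657
(2) 0.633 × 0.786 × 1.92 = 0.95527
Highest is cycle (1) at 1.0966 (>1, arbitrage).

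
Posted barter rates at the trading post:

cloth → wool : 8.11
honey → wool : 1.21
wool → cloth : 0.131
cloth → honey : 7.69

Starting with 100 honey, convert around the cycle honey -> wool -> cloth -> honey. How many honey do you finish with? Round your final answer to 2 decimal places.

121.89

100 honey × 1.21 = 121 wool
121 wool × 0.131 = 15.851 cloth
15.851 cloth × 7.69 = 121.89419 honey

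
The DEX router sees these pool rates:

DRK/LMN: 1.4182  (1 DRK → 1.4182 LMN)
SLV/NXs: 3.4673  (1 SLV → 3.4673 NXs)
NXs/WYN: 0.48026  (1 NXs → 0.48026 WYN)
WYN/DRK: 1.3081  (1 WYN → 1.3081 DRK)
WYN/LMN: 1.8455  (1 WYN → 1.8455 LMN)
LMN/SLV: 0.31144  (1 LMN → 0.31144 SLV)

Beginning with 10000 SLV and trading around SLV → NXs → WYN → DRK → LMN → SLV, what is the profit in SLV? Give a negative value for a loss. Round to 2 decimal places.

10000 SLV × 3.4673 = 34673 NXs
34673 NXs × 0.48026 = 16652.05498 WYN
16652.05498 WYN × 1.3081 = 21782.553119338 DRK
21782.553119338 DRK × 1.4182 = 30892.0168338451516 LMN
30892.0168338451516 LMN × 0.31144 = 9621.009722732734014304 SLV
Net change: 9621.009722732734014304 − 10000 = -378.990277267265985696 SLV

-378.99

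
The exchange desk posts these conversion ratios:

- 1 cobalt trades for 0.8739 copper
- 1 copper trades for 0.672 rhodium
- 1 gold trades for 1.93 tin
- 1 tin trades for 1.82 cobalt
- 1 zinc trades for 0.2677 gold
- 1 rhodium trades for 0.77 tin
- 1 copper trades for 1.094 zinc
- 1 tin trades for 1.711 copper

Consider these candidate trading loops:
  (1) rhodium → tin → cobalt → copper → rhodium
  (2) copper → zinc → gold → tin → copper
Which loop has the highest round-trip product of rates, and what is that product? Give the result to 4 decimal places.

0.9671

(1) 0.77 × 1.82 × 0.8739 × 0.672 = 0.82299
(2) 1.094 × 0.2677 × 1.93 × 1.711 = 0.96710
Highest is cycle (2) at 0.9671 (≤1, no arbitrage).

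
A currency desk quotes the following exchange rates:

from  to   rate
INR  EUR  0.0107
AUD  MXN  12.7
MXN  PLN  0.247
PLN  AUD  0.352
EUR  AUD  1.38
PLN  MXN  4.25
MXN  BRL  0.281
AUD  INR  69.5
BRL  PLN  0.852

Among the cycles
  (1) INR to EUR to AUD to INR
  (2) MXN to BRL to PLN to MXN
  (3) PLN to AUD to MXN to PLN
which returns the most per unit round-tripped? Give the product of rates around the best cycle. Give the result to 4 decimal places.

1.1042

(1) 0.0107 × 1.38 × 69.5 = 1.02624
(2) 0.281 × 0.852 × 4.25 = 1.01750
(3) 0.352 × 12.7 × 0.247 = 1.10419
Highest is cycle (3) at 1.1042 (>1, arbitrage).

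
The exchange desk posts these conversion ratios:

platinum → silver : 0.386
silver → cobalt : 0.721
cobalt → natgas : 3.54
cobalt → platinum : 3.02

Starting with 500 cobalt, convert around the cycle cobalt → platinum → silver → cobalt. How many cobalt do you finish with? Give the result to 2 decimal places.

420.24

500 cobalt × 3.02 = 1510 platinum
1510 platinum × 0.386 = 582.86 silver
582.86 silver × 0.721 = 420.24206 cobalt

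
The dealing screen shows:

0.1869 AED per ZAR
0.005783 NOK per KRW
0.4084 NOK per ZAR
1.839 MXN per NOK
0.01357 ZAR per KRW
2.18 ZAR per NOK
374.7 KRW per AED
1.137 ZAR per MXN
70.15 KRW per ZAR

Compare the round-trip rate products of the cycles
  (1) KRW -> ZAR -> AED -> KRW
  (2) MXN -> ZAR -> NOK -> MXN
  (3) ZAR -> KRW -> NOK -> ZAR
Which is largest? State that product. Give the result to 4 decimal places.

(1) 0.01357 × 0.1869 × 374.7 = 0.95033
(2) 1.137 × 0.4084 × 1.839 = 0.85394
(3) 70.15 × 0.005783 × 2.18 = 0.88438
Highest is cycle (1) at 0.9503 (≤1, no arbitrage).

0.9503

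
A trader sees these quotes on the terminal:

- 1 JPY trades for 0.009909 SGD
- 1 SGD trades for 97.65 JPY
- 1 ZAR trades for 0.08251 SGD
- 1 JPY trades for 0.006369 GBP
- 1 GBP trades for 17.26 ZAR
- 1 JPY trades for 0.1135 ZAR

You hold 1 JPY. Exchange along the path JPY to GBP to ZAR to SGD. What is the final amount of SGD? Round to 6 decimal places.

0.009070

1 JPY × 0.006369 = 0.006369 GBP
0.006369 GBP × 17.26 = 0.10992894 ZAR
0.10992894 ZAR × 0.08251 = 0.0090702368394 SGD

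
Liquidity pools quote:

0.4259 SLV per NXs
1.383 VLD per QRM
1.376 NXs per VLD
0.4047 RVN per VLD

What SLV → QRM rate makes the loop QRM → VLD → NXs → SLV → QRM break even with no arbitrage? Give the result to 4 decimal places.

Known legs of the cycle: 1.383 × 1.376 × 0.4259 = 0.8104911072
For no arbitrage the full-cycle product must be 1, so the missing rate is 1 / 0.8104911072 ≈ 1.233820.

1.2338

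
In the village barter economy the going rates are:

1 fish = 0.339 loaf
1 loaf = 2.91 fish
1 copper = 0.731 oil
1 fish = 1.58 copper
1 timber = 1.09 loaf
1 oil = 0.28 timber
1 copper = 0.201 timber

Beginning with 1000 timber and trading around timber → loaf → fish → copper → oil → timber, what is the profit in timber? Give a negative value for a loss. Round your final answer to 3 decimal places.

25.775

1000 timber × 1.09 = 1090 loaf
1090 loaf × 2.91 = 3171.9 fish
3171.9 fish × 1.58 = 5011.602 copper
5011.602 copper × 0.731 = 3663.481062 oil
3663.481062 oil × 0.28 = 1025.77469736 timber
Net change: 1025.77469736 − 1000 = 25.77469736 timber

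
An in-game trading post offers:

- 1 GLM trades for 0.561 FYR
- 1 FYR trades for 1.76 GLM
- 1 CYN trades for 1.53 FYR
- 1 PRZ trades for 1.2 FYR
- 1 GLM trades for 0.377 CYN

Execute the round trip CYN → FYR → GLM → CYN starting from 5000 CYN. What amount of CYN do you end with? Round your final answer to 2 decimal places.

5075.93

5000 CYN × 1.53 = 7650 FYR
7650 FYR × 1.76 = 13464 GLM
13464 GLM × 0.377 = 5075.928 CYN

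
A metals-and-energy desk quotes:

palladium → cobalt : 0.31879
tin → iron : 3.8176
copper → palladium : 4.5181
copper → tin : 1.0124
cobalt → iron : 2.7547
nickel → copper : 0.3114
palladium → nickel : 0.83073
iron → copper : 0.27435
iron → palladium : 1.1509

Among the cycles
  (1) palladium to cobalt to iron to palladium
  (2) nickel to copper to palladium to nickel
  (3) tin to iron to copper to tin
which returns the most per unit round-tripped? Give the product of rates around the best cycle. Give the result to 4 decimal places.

(1) 0.31879 × 2.7547 × 1.1509 = 1.01069
(2) 0.3114 × 4.5181 × 0.83073 = 1.16878
(3) 3.8176 × 0.27435 × 1.0124 = 1.06035
Highest is cycle (2) at 1.1688 (>1, arbitrage).

1.1688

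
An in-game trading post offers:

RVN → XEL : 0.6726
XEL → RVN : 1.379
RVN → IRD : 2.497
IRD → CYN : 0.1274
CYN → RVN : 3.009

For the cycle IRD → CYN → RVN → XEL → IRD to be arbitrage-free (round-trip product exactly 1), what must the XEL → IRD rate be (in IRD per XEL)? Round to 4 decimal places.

3.8784

Known legs of the cycle: 0.1274 × 3.009 × 0.6726 = 0.25783892316
For no arbitrage the full-cycle product must be 1, so the missing rate is 1 / 0.25783892316 ≈ 3.878390.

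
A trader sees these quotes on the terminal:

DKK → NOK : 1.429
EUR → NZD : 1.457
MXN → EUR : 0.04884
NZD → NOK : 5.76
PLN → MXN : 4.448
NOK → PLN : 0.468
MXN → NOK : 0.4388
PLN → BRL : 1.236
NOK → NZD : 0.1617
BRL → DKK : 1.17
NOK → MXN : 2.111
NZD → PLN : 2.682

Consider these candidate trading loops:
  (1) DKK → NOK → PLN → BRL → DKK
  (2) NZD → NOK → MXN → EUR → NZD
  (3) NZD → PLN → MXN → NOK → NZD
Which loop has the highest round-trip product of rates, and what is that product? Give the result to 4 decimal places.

0.9671

(1) 1.429 × 0.468 × 1.236 × 1.17 = 0.96712
(2) 5.76 × 2.111 × 0.04884 × 1.457 = 0.86526
(3) 2.682 × 4.448 × 0.4388 × 0.1617 = 0.84645
Highest is cycle (1) at 0.9671 (≤1, no arbitrage).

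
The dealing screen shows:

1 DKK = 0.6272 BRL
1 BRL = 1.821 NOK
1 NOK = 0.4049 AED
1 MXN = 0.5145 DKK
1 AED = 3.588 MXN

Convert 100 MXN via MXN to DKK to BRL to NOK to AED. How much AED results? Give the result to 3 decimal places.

23.793

100 MXN × 0.5145 = 51.45 DKK
51.45 DKK × 0.6272 = 32.26944 BRL
32.26944 BRL × 1.821 = 58.76265024 NOK
58.76265024 NOK × 0.4049 = 23.792997082176 AED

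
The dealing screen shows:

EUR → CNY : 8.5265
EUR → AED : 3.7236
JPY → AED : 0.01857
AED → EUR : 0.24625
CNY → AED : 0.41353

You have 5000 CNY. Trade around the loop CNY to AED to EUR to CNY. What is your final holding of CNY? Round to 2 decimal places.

5000 CNY × 0.41353 = 2067.65 AED
2067.65 AED × 0.24625 = 509.1588125 EUR
509.1588125 EUR × 8.5265 = 4341.34261478125 CNY

4341.34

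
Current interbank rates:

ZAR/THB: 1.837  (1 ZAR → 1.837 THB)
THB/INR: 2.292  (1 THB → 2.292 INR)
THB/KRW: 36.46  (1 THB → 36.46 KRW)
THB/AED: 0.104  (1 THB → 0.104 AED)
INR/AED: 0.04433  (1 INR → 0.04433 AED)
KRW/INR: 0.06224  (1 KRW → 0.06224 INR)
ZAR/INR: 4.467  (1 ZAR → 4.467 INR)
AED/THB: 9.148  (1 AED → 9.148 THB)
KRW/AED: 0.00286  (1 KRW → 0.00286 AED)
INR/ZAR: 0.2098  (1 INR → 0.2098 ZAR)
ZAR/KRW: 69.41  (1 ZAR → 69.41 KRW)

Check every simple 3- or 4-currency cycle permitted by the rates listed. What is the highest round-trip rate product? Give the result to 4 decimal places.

0.9539

AED→THB→KRW→AED: 9.148 × 36.46 × 0.00286 = 0.95391
AED→THB→INR→AED: 9.148 × 2.292 × 0.04433 = 0.92948
AED→THB→KRW→INR→AED: 9.148 × 36.46 × 0.06224 × 0.04433 = 0.92026
KRW→INR→ZAR→KRW: 0.06224 × 0.2098 × 69.41 = 0.90635
THB→INR→ZAR→THB: 2.292 × 0.2098 × 1.837 = 0.88334
KRW→INR→ZAR→THB→KRW: 0.06224 × 0.2098 × 1.837 × 36.46 = 0.87458
Maximum is AED→THB→KRW→AED at 0.9539; no arbitrage — every cycle loses value.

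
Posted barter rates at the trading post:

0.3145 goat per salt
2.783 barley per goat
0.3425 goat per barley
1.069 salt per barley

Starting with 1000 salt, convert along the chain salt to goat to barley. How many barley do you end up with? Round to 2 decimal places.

1000 salt × 0.3145 = 314.5 goat
314.5 goat × 2.783 = 875.2535 barley

875.25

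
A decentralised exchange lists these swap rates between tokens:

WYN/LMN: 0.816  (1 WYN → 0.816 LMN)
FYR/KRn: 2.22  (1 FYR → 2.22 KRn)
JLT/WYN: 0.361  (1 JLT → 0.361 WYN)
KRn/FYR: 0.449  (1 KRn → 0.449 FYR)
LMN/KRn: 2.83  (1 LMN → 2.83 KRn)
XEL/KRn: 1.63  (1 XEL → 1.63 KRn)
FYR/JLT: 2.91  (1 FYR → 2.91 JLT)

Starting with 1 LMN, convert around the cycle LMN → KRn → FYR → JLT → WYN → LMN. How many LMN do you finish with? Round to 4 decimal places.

1 LMN × 2.83 = 2.83 KRn
2.83 KRn × 0.449 = 1.27067 FYR
1.27067 FYR × 2.91 = 3.6976497 JLT
3.6976497 JLT × 0.361 = 1.3348515417 WYN
1.3348515417 WYN × 0.816 = 1.0892388580272 LMN

1.0892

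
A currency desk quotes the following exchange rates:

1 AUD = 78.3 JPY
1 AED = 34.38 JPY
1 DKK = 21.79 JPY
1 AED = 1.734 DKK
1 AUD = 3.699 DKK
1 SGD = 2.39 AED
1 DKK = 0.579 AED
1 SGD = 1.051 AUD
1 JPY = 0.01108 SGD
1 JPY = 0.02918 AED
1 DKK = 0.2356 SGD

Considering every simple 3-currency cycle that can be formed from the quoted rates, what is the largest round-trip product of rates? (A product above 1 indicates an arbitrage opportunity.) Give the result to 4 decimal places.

1.1025

JPY→AED→DKK→JPY: 0.02918 × 1.734 × 21.79 = 1.10253
DKK→SGD→AED→DKK: 0.2356 × 2.39 × 1.734 = 0.97639
AUD→DKK→SGD→AUD: 3.699 × 0.2356 × 1.051 = 0.91593
JPY→SGD→AUD→JPY: 0.01108 × 1.051 × 78.3 = 0.91181
JPY→SGD→AED→JPY: 0.01108 × 2.39 × 34.38 = 0.91042
Maximum is JPY→AED→DKK→JPY at 1.1025; arbitrage exists.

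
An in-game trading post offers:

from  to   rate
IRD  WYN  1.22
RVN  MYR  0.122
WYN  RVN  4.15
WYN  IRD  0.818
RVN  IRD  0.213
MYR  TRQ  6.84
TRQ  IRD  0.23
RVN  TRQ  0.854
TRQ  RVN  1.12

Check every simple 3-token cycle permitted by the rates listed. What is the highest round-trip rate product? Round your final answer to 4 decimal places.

1.0784

RVN→IRD→WYN→RVN: 0.213 × 1.22 × 4.15 = 1.07842
RVN→MYR→TRQ→RVN: 0.122 × 6.84 × 1.12 = 0.93462
Maximum is RVN→IRD→WYN→RVN at 1.0784; arbitrage exists.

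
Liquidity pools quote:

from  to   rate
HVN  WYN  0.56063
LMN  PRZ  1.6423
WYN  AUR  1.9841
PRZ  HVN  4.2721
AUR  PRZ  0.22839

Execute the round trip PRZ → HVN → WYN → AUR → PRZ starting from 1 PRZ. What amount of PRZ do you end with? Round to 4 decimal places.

1.0853

1 PRZ × 4.2721 = 4.2721 HVN
4.2721 HVN × 0.56063 = 2.395067423 WYN
2.395067423 WYN × 1.9841 = 4.7520532739743 AUR
4.7520532739743 AUR × 0.22839 = 1.085321447242990377 PRZ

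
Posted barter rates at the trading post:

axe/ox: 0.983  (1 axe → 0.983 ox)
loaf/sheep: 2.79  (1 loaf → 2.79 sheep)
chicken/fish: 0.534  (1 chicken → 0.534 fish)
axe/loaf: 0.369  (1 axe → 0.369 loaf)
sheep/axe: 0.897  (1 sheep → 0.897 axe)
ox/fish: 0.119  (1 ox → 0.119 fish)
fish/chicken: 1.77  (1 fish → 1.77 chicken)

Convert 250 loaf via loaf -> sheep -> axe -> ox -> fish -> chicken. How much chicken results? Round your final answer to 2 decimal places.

250 loaf × 2.79 = 697.5 sheep
697.5 sheep × 0.897 = 625.6575 axe
625.6575 axe × 0.983 = 615.0213225 ox
615.0213225 ox × 0.119 = 73.1875373775 fish
73.1875373775 fish × 1.77 = 129.541941158175 chicken

129.54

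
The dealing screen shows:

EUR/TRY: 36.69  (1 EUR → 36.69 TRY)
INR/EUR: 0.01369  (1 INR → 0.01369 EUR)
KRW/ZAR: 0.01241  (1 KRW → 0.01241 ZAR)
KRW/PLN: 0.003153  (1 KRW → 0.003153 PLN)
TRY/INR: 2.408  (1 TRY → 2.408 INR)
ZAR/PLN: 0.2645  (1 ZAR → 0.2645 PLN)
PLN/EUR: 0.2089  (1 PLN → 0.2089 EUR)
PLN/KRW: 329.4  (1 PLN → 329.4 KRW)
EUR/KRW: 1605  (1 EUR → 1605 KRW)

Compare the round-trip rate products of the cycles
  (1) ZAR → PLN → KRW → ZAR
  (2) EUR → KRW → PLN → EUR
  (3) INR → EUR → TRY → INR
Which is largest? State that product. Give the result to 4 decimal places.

(1) 0.2645 × 329.4 × 0.01241 = 1.08124
(2) 1605 × 0.003153 × 0.2089 = 1.05715
(3) 0.01369 × 36.69 × 2.408 = 1.20950
Highest is cycle (3) at 1.2095 (>1, arbitrage).

1.2095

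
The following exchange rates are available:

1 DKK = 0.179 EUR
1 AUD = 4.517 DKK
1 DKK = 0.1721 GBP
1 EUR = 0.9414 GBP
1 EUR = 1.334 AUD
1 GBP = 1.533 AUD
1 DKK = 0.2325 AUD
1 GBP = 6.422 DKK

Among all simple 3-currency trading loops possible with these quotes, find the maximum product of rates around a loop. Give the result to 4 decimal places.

1.1917

GBP→AUD→DKK→GBP: 1.533 × 4.517 × 0.1721 = 1.19172
GBP→DKK→EUR→GBP: 6.422 × 0.179 × 0.9414 = 1.08218
EUR→AUD→DKK→EUR: 1.334 × 4.517 × 0.179 = 1.07860
Maximum is GBP→AUD→DKK→GBP at 1.1917; arbitrage exists.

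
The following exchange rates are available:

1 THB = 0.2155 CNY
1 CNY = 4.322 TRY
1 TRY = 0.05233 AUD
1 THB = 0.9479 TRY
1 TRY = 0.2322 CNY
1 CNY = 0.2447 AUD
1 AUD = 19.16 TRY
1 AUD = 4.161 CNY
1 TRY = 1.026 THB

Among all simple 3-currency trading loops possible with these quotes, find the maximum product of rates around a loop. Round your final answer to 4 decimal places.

1.0887

AUD→TRY→CNY→AUD: 19.16 × 0.2322 × 0.2447 = 1.08866
CNY→TRY→THB→CNY: 4.322 × 1.026 × 0.2155 = 0.95561
AUD→CNY→TRY→AUD: 4.161 × 4.322 × 0.05233 = 0.94109
Maximum is AUD→TRY→CNY→AUD at 1.0887; arbitrage exists.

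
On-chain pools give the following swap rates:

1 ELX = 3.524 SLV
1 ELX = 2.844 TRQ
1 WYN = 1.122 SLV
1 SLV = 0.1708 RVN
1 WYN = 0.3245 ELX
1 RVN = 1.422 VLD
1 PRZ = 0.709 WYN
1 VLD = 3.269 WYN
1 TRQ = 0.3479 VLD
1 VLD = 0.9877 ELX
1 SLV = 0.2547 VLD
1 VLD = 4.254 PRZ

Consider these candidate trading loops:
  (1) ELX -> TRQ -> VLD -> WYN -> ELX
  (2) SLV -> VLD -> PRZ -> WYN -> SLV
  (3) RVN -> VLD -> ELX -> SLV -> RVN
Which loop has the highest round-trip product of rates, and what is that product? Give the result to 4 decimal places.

1.0496

(1) 2.844 × 0.3479 × 3.269 × 0.3245 = 1.04958
(2) 0.2547 × 4.254 × 0.709 × 1.122 = 0.86192
(3) 1.422 × 0.9877 × 3.524 × 0.1708 = 0.84537
Highest is cycle (1) at 1.0496 (>1, arbitrage).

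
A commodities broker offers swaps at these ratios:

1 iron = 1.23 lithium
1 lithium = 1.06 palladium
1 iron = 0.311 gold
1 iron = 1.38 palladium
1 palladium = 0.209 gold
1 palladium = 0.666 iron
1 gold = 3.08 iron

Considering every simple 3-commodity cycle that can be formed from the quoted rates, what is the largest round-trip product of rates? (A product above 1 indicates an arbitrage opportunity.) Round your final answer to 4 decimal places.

0.8883

iron→palladium→gold→iron: 1.38 × 0.209 × 3.08 = 0.88833
iron→lithium→palladium→iron: 1.23 × 1.06 × 0.666 = 0.86833
Maximum is iron→palladium→gold→iron at 0.8883; no arbitrage — every cycle loses value.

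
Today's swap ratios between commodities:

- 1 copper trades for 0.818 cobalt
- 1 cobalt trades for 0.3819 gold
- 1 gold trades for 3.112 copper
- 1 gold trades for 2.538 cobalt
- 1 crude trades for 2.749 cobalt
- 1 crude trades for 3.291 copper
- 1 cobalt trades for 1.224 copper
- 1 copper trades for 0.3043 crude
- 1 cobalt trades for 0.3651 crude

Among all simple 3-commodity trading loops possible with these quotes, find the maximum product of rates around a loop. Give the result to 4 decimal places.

1.0239

crude→cobalt→copper→crude: 2.749 × 1.224 × 0.3043 = 1.02390
crude→copper→cobalt→crude: 3.291 × 0.818 × 0.3651 = 0.98286
gold→copper→cobalt→gold: 3.112 × 0.818 × 0.3819 = 0.97217
Maximum is crude→cobalt→copper→crude at 1.0239; arbitrage exists.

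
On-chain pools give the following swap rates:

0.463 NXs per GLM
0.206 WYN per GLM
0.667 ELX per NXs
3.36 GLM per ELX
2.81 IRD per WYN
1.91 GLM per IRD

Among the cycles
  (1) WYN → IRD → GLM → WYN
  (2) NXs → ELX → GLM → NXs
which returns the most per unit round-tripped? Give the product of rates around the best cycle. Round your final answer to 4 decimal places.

1.1056

(1) 2.81 × 1.91 × 0.206 = 1.10562
(2) 0.667 × 3.36 × 0.463 = 1.03764
Highest is cycle (1) at 1.1056 (>1, arbitrage).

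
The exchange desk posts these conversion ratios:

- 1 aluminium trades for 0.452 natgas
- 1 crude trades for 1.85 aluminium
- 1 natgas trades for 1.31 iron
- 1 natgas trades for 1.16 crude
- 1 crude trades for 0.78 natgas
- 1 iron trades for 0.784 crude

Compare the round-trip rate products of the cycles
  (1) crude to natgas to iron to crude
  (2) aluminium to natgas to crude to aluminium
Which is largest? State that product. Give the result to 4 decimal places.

0.9700

(1) 0.78 × 1.31 × 0.784 = 0.80109
(2) 0.452 × 1.16 × 1.85 = 0.96999
Highest is cycle (2) at 0.9700 (≤1, no arbitrage).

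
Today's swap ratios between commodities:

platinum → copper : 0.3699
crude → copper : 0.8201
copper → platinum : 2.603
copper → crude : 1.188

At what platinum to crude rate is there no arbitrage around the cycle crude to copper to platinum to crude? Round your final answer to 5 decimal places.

Known legs of the cycle: 0.8201 × 2.603 = 2.1347203
For no arbitrage the full-cycle product must be 1, so the missing rate is 1 / 2.1347203 ≈ 0.4684454.

0.46845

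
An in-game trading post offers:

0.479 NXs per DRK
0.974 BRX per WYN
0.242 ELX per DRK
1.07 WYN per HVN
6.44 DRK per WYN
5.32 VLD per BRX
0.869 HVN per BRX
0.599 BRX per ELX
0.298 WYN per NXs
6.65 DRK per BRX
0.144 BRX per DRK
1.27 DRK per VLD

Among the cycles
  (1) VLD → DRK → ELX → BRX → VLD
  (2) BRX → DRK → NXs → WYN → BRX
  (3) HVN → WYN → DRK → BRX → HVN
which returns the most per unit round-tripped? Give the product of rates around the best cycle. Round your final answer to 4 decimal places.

(1) 1.27 × 0.242 × 0.599 × 5.32 = 0.97939
(2) 6.65 × 0.479 × 0.298 × 0.974 = 0.92455
(3) 1.07 × 6.44 × 0.144 × 0.869 = 0.86229
Highest is cycle (1) at 0.9794 (≤1, no arbitrage).

0.9794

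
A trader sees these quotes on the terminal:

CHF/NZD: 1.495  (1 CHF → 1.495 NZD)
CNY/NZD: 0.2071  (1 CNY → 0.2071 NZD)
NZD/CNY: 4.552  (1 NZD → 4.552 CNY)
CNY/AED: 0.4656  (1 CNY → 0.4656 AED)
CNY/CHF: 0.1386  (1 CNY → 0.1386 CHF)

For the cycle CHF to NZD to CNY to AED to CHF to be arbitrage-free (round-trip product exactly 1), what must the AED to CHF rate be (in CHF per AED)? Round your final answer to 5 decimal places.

Known legs of the cycle: 1.495 × 4.552 × 0.4656 = 3.168519744
For no arbitrage the full-cycle product must be 1, so the missing rate is 1 / 3.168519744 ≈ 0.3156048.

0.31560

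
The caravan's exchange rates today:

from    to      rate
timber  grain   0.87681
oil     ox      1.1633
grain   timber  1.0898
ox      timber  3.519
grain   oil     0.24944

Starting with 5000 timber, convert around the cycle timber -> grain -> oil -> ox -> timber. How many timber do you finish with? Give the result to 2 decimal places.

4476.64

5000 timber × 0.87681 = 4384.05 grain
4384.05 grain × 0.24944 = 1093.557432 oil
1093.557432 oil × 1.1633 = 1272.1353606456 ox
1272.1353606456 ox × 3.519 = 4476.6443341118664 timber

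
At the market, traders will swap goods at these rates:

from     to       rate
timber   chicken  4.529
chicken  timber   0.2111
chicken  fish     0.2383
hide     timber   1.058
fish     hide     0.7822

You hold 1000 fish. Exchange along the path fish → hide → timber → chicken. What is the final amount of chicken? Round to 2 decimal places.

1000 fish × 0.7822 = 782.2 hide
782.2 hide × 1.058 = 827.5676 timber
827.5676 timber × 4.529 = 3748.0536604 chicken

3748.05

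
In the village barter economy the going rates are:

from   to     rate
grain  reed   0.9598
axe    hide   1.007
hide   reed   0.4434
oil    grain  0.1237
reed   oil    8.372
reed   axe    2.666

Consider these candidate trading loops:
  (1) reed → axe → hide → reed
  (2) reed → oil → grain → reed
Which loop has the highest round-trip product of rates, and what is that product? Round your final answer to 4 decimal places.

(1) 2.666 × 1.007 × 0.4434 = 1.19038
(2) 8.372 × 0.1237 × 0.9598 = 0.99398
Highest is cycle (1) at 1.1904 (>1, arbitrage).

1.1904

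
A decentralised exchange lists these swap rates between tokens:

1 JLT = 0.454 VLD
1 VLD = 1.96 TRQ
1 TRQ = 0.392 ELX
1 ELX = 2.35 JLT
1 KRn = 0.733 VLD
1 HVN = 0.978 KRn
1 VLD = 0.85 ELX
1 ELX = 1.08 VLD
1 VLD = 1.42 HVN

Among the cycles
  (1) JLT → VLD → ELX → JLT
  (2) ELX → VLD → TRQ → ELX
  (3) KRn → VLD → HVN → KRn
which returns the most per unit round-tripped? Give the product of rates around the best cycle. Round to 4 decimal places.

(1) 0.454 × 0.85 × 2.35 = 0.90687
(2) 1.08 × 1.96 × 0.392 = 0.82979
(3) 0.733 × 1.42 × 0.978 = 1.01796
Highest is cycle (3) at 1.0180 (>1, arbitrage).

1.0180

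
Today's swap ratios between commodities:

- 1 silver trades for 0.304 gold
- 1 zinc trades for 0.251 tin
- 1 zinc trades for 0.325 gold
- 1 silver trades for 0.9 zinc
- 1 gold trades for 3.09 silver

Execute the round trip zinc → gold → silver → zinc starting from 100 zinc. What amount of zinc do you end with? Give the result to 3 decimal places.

90.383

100 zinc × 0.325 = 32.5 gold
32.5 gold × 3.09 = 100.425 silver
100.425 silver × 0.9 = 90.3825 zinc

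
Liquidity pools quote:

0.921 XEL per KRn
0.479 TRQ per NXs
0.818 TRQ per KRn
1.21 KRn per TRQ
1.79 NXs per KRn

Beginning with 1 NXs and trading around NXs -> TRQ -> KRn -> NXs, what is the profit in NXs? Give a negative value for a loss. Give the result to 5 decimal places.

0.03747

1 NXs × 0.479 = 0.479 TRQ
0.479 TRQ × 1.21 = 0.57959 KRn
0.57959 KRn × 1.79 = 1.0374661 NXs
Net change: 1.0374661 − 1 = 0.0374661 NXs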